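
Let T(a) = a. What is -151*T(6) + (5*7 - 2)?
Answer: -873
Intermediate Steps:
-151*T(6) + (5*7 - 2) = -151*6 + (5*7 - 2) = -906 + (35 - 2) = -906 + 33 = -873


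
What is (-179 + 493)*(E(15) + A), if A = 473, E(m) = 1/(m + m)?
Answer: 2227987/15 ≈ 1.4853e+5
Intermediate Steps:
E(m) = 1/(2*m)
(-179 + 493)*(E(15) + A) = (-179 + 493)*((1/2)/15 + 473) = 314*((1/2)*(1/15) + 473) = 314*(1/30 + 473) = 314*(14191/30) = 2227987/15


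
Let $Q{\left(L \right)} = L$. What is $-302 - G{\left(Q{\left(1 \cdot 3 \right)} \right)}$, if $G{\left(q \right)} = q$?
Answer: $-305$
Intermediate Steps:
$-302 - G{\left(Q{\left(1 \cdot 3 \right)} \right)} = -302 - 1 \cdot 3 = -302 - 3 = -305$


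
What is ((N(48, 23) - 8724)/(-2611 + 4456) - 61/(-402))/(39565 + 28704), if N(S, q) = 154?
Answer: -222173/3375628974 ≈ -6.5817e-5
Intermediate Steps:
((N(48, 23) - 8724)/(-2611 + 4456) - 61/(-402))/(39565 + 28704) = ((154 - 8724)/(-2611 + 4456) - 61/(-402))/(39565 + 28704) = (-8570/1845 - 1/402*(-61))/68269 = (-8570*1/1845 + 61/402)*(1/68269) = (-1714/369 + 61/402)*(1/68269) = -222173/49446*1/68269 = -222173/3375628974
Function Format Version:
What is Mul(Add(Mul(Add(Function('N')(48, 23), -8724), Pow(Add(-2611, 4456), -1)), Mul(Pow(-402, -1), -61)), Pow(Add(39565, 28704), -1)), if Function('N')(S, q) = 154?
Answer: Rational(-222173, 3375628974) ≈ -6.5817e-5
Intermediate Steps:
Mul(Add(Mul(Add(Function('N')(48, 23), -8724), Pow(Add(-2611, 4456), -1)), Mul(Pow(-402, -1), -61)), Pow(Add(39565, 28704), -1)) = Mul(Add(Mul(Add(154, -8724), Pow(Add(-2611, 4456), -1)), Mul(Pow(-402, -1), -61)), Pow(Add(39565, 28704), -1)) = Mul(Add(Mul(-8570, Pow(1845, -1)), Mul(Rational(-1, 402), -61)), Pow(68269, -1)) = Mul(Add(Mul(-8570, Rational(1, 1845)), Rational(61, 402)), Rational(1, 68269)) = Mul(Add(Rational(-1714, 369), Rational(61, 402)), Rational(1, 68269)) = Mul(Rational(-222173, 49446), Rational(1, 68269)) = Rational(-222173, 3375628974)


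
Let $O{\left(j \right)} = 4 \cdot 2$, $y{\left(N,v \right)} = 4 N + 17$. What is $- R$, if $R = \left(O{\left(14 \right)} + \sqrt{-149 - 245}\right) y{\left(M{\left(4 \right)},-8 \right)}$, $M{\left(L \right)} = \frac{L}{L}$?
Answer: $-168 - 21 i \sqrt{394} \approx -168.0 - 416.84 i$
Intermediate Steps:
$M{\left(L \right)} = 1$
$y{\left(N,v \right)} = 17 + 4 N$
$O{\left(j \right)} = 8$
$R = 168 + 21 i \sqrt{394}$ ($R = \left(8 + \sqrt{-149 - 245}\right) \left(17 + 4 \cdot 1\right) = \left(8 + \sqrt{-394}\right) \left(17 + 4\right) = \left(8 + i \sqrt{394}\right) 21 = 168 + 21 i \sqrt{394} \approx 168.0 + 416.84 i$)
$- R = - (168 + 21 i \sqrt{394}) = -168 - 21 i \sqrt{394}$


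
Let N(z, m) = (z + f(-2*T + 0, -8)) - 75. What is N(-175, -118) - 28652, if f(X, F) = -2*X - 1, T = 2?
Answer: -28895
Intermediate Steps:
f(X, F) = -1 - 2*X
N(z, m) = -68 + z (N(z, m) = (z + (-1 - 2*(-2*2 + 0))) - 75 = (z + (-1 - 2*(-4 + 0))) - 75 = (z + (-1 - 2*(-4))) - 75 = (z + (-1 + 8)) - 75 = (z + 7) - 75 = (7 + z) - 75 = -68 + z)
N(-175, -118) - 28652 = (-68 - 175) - 28652 = -243 - 28652 = -28895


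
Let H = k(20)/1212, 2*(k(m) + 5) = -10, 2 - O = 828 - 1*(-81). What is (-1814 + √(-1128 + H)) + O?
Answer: -2721 + I*√414245238/606 ≈ -2721.0 + 33.586*I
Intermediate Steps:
O = -907 (O = 2 - (828 - 1*(-81)) = 2 - (828 + 81) = 2 - 1*909 = 2 - 909 = -907)
k(m) = -10 (k(m) = -5 + (½)*(-10) = -5 - 5 = -10)
H = -5/606 (H = -10/1212 = -10*1/1212 = -5/606 ≈ -0.0082508)
(-1814 + √(-1128 + H)) + O = (-1814 + √(-1128 - 5/606)) - 907 = (-1814 + √(-683573/606)) - 907 = (-1814 + I*√414245238/606) - 907 = -2721 + I*√414245238/606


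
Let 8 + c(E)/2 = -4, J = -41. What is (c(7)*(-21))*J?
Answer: -20664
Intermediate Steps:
c(E) = -24 (c(E) = -16 + 2*(-4) = -16 - 8 = -24)
(c(7)*(-21))*J = -24*(-21)*(-41) = 504*(-41) = -20664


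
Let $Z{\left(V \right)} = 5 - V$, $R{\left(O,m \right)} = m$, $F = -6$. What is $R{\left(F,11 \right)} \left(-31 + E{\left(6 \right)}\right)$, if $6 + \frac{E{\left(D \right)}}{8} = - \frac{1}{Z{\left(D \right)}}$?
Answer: $-781$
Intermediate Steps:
$E{\left(D \right)} = -48 - \frac{8}{5 - D}$ ($E{\left(D \right)} = -48 + 8 \left(- \frac{1}{5 - D}\right) = -48 - \frac{8}{5 - D}$)
$R{\left(F,11 \right)} \left(-31 + E{\left(6 \right)}\right) = 11 \left(-31 + \frac{8 \left(31 - 36\right)}{-5 + 6}\right) = 11 \left(-31 + \frac{8 \left(31 - 36\right)}{1}\right) = 11 \left(-31 + 8 \cdot 1 \left(-5\right)\right) = 11 \left(-31 - 40\right) = 11 \left(-71\right) = -781$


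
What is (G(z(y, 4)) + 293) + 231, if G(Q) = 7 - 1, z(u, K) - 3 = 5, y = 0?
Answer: 530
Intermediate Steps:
z(u, K) = 8 (z(u, K) = 3 + 5 = 8)
G(Q) = 6
(G(z(y, 4)) + 293) + 231 = (6 + 293) + 231 = 299 + 231 = 530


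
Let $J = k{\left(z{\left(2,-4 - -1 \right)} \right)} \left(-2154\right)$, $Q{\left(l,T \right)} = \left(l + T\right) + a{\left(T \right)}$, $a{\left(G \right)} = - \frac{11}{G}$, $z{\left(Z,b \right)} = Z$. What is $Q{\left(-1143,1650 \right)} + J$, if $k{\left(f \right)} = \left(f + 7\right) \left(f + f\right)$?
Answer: $- \frac{11555551}{150} \approx -77037.0$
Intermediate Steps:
$k{\left(f \right)} = 2 f \left(7 + f\right)$ ($k{\left(f \right)} = \left(7 + f\right) 2 f = 2 f \left(7 + f\right)$)
$Q{\left(l,T \right)} = T + l - \frac{11}{T}$ ($Q{\left(l,T \right)} = \left(l + T\right) - \frac{11}{T} = \left(T + l\right) - \frac{11}{T} = T + l - \frac{11}{T}$)
$J = -77544$ ($J = 2 \cdot 2 \left(7 + 2\right) \left(-2154\right) = 2 \cdot 2 \cdot 9 \left(-2154\right) = 36 \left(-2154\right) = -77544$)
$Q{\left(-1143,1650 \right)} + J = \left(1650 - 1143 - \frac{11}{1650}\right) - 77544 = \left(1650 - 1143 - \frac{1}{150}\right) - 77544 = \frac{76049}{150} - 77544 = - \frac{11555551}{150}$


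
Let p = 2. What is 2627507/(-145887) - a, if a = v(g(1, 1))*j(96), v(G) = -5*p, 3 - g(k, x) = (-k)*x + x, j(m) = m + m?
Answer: 277475533/145887 ≈ 1902.0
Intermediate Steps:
j(m) = 2*m
g(k, x) = 3 - x + k*x (g(k, x) = 3 - ((-k)*x + x) = 3 - (-k*x + x) = 3 - (x - k*x) = 3 + (-x + k*x) = 3 - x + k*x)
v(G) = -10 (v(G) = -5*2 = -10)
a = -1920 (a = -20*96 = -10*192 = -1920)
2627507/(-145887) - a = 2627507/(-145887) - 1*(-1920) = 2627507*(-1/145887) + 1920 = -2627507/145887 + 1920 = 277475533/145887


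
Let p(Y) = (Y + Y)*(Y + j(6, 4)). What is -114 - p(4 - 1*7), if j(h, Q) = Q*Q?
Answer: -36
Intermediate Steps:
j(h, Q) = Q²
p(Y) = 2*Y*(16 + Y) (p(Y) = (Y + Y)*(Y + 4²) = (2*Y)*(Y + 16) = (2*Y)*(16 + Y) = 2*Y*(16 + Y))
-114 - p(4 - 1*7) = -114 - 2*(4 - 1*7)*(16 + (4 - 1*7)) = -114 - 2*(4 - 7)*(16 + (4 - 7)) = -114 - 2*(-3)*(16 - 3) = -114 - 2*(-3)*13 = -114 - 1*(-78) = -114 + 78 = -36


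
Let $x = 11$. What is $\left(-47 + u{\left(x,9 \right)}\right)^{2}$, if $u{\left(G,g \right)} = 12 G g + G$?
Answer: $1327104$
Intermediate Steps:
$u{\left(G,g \right)} = G + 12 G g$ ($u{\left(G,g \right)} = 12 G g + G = G + 12 G g$)
$\left(-47 + u{\left(x,9 \right)}\right)^{2} = \left(-47 + 11 \left(1 + 12 \cdot 9\right)\right)^{2} = \left(-47 + 11 \left(1 + 108\right)\right)^{2} = \left(-47 + 11 \cdot 109\right)^{2} = \left(-47 + 1199\right)^{2} = 1152^{2} = 1327104$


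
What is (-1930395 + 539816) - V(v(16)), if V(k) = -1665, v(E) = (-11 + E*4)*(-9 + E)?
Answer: -1388914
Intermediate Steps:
v(E) = (-11 + 4*E)*(-9 + E)
(-1930395 + 539816) - V(v(16)) = (-1930395 + 539816) - 1*(-1665) = -1390579 + 1665 = -1388914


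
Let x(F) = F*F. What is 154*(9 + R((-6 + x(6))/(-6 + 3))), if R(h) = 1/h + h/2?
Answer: 3003/5 ≈ 600.60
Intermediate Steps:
x(F) = F²
R(h) = 1/h + h/2 (R(h) = 1/h + h*(½) = 1/h + h/2)
154*(9 + R((-6 + x(6))/(-6 + 3))) = 154*(9 + (1/((-6 + 6²)/(-6 + 3)) + ((-6 + 6²)/(-6 + 3))/2)) = 154*(9 + (1/((-6 + 36)/(-3)) + ((-6 + 36)/(-3))/2)) = 154*(9 + (1/(30*(-⅓)) + (30*(-⅓))/2)) = 154*(9 + (1/(-10) + (½)*(-10))) = 154*(9 + (-⅒ - 5)) = 154*(9 - 51/10) = 154*(39/10) = 3003/5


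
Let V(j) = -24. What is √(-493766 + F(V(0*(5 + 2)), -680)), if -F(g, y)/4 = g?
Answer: I*√493670 ≈ 702.62*I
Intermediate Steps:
F(g, y) = -4*g
√(-493766 + F(V(0*(5 + 2)), -680)) = √(-493766 - 4*(-24)) = √(-493766 + 96) = √(-493670) = I*√493670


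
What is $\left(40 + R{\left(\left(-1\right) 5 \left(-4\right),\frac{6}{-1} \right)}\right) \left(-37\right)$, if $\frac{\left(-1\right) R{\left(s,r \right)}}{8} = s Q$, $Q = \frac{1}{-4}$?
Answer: $-2960$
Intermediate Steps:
$Q = - \frac{1}{4} \approx -0.25$
$R{\left(s,r \right)} = 2 s$ ($R{\left(s,r \right)} = - 8 s \left(- \frac{1}{4}\right) = - 8 \left(- \frac{s}{4}\right) = 2 s$)
$\left(40 + R{\left(\left(-1\right) 5 \left(-4\right),\frac{6}{-1} \right)}\right) \left(-37\right) = \left(40 + 2 \left(-1\right) 5 \left(-4\right)\right) \left(-37\right) = \left(40 + 2 \left(\left(-5\right) \left(-4\right)\right)\right) \left(-37\right) = \left(40 + 2 \cdot 20\right) \left(-37\right) = \left(40 + 40\right) \left(-37\right) = 80 \left(-37\right) = -2960$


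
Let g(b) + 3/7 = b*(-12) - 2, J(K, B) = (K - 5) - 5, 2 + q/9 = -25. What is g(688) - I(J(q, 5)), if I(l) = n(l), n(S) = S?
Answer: -56038/7 ≈ -8005.4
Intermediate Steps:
q = -243 (q = -18 + 9*(-25) = -18 - 225 = -243)
J(K, B) = -10 + K (J(K, B) = (-5 + K) - 5 = -10 + K)
I(l) = l
g(b) = -17/7 - 12*b (g(b) = -3/7 + (b*(-12) - 2) = -3/7 + (-12*b - 2) = -3/7 + (-2 - 12*b) = -17/7 - 12*b)
g(688) - I(J(q, 5)) = (-17/7 - 12*688) - (-10 - 243) = (-17/7 - 8256) - 1*(-253) = -57809/7 + 253 = -56038/7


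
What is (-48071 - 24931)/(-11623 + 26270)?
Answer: -73002/14647 ≈ -4.9841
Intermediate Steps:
(-48071 - 24931)/(-11623 + 26270) = -73002/14647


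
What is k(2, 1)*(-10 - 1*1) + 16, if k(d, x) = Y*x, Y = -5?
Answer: 71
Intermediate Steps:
k(d, x) = -5*x
k(2, 1)*(-10 - 1*1) + 16 = (-5*1)*(-10 - 1*1) + 16 = -5*(-10 - 1) + 16 = -5*(-11) + 16 = 55 + 16 = 71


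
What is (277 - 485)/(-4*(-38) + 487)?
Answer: -208/639 ≈ -0.32551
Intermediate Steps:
(277 - 485)/(-4*(-38) + 487) = -208/(152 + 487) = -208/639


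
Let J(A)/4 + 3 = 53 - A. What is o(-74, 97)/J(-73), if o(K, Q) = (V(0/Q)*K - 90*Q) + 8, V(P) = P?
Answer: -4361/246 ≈ -17.728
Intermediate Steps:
J(A) = 200 - 4*A (J(A) = -12 + 4*(53 - A) = -12 + (212 - 4*A) = 200 - 4*A)
o(K, Q) = 8 - 90*Q (o(K, Q) = ((0/Q)*K - 90*Q) + 8 = (0*K - 90*Q) + 8 = (0 - 90*Q) + 8 = -90*Q + 8 = 8 - 90*Q)
o(-74, 97)/J(-73) = (8 - 90*97)/(200 - 4*(-73)) = (8 - 8730)/(200 + 292) = -8722/492 = -8722*1/492 = -4361/246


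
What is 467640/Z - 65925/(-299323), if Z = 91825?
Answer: 29205794169/5497066895 ≈ 5.3130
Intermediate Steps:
467640/Z - 65925/(-299323) = 467640/91825 - 65925/(-299323) = 467640*(1/91825) - 65925*(-1/299323) = 93528/18365 + 65925/299323 = 29205794169/5497066895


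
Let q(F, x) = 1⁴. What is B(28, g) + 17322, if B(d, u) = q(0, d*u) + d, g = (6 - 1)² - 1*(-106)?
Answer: 17351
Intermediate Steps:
q(F, x) = 1
g = 131 (g = 5² + 106 = 25 + 106 = 131)
B(d, u) = 1 + d
B(28, g) + 17322 = (1 + 28) + 17322 = 29 + 17322 = 17351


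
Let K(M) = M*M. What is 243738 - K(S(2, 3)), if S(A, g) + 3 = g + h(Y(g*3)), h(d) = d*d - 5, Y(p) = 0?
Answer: 243713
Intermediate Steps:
h(d) = -5 + d² (h(d) = d² - 5 = -5 + d²)
S(A, g) = -8 + g (S(A, g) = -3 + (g + (-5 + 0²)) = -3 + (g + (-5 + 0)) = -3 + (g - 5) = -3 + (-5 + g) = -8 + g)
K(M) = M²
243738 - K(S(2, 3)) = 243738 - (-8 + 3)² = 243738 - 1*(-5)² = 243738 - 1*25 = 243738 - 25 = 243713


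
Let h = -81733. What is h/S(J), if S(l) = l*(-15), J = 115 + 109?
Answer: 81733/3360 ≈ 24.325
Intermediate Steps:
J = 224
S(l) = -15*l
h/S(J) = -81733/((-15*224)) = -81733/(-3360) = -81733*(-1/3360) = 81733/3360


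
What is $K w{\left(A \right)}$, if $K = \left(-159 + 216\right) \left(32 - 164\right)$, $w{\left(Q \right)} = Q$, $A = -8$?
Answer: $60192$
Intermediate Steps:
$K = -7524$ ($K = 57 \left(-132\right) = -7524$)
$K w{\left(A \right)} = \left(-7524\right) \left(-8\right) = 60192$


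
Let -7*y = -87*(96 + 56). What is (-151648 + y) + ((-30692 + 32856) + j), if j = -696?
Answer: -1038036/7 ≈ -1.4829e+5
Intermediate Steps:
y = 13224/7 (y = -(-87)*(96 + 56)/7 = -(-87)*152/7 = -⅐*(-13224) = 13224/7 ≈ 1889.1)
(-151648 + y) + ((-30692 + 32856) + j) = (-151648 + 13224/7) + ((-30692 + 32856) - 696) = -1048312/7 + (2164 - 696) = -1048312/7 + 1468 = -1038036/7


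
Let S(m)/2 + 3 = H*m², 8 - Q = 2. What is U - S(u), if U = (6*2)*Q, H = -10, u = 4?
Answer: 398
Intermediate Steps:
Q = 6 (Q = 8 - 1*2 = 8 - 2 = 6)
S(m) = -6 - 20*m² (S(m) = -6 + 2*(-10*m²) = -6 - 20*m²)
U = 72 (U = (6*2)*6 = 12*6 = 72)
U - S(u) = 72 - (-6 - 20*4²) = 72 - (-6 - 20*16) = 72 - (-6 - 320) = 72 - 1*(-326) = 72 + 326 = 398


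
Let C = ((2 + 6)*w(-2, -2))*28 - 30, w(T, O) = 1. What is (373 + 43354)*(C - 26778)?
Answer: -1162438568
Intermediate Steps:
C = 194 (C = ((2 + 6)*1)*28 - 30 = (8*1)*28 - 30 = 8*28 - 30 = 224 - 30 = 194)
(373 + 43354)*(C - 26778) = (373 + 43354)*(194 - 26778) = 43727*(-26584) = -1162438568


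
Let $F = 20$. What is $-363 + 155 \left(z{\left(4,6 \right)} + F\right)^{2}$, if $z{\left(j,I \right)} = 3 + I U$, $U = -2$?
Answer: $18392$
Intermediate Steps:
$z{\left(j,I \right)} = 3 - 2 I$ ($z{\left(j,I \right)} = 3 + I \left(-2\right) = 3 - 2 I$)
$-363 + 155 \left(z{\left(4,6 \right)} + F\right)^{2} = -363 + 155 \left(\left(3 - 12\right) + 20\right)^{2} = -363 + 155 \left(-9 + 20\right)^{2} = -363 + 155 \cdot 11^{2} = -363 + 155 \cdot 121 = -363 + 18755 = 18392$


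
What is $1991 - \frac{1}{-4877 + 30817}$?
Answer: $\frac{51646539}{25940} \approx 1991.0$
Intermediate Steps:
$1991 - \frac{1}{-4877 + 30817} = 1991 - \frac{1}{25940} = \frac{51646539}{25940}$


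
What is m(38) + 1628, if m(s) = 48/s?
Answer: 30956/19 ≈ 1629.3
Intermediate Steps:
m(38) + 1628 = 48/38 + 1628 = 48*(1/38) + 1628 = 24/19 + 1628 = 30956/19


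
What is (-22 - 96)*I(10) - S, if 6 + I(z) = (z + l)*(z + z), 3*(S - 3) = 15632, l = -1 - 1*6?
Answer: -34757/3 ≈ -11586.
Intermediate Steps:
l = -7 (l = -1 - 6 = -7)
S = 15641/3 (S = 3 + (1/3)*15632 = 3 + 15632/3 = 15641/3 ≈ 5213.7)
I(z) = -6 + 2*z*(-7 + z) (I(z) = -6 + (z - 7)*(z + z) = -6 + (-7 + z)*(2*z) = -6 + 2*z*(-7 + z))
(-22 - 96)*I(10) - S = (-22 - 96)*(-6 - 14*10 + 2*10**2) - 1*15641/3 = -118*(-6 - 140 + 2*100) - 15641/3 = -118*(-6 - 140 + 200) - 15641/3 = -118*54 - 15641/3 = -6372 - 15641/3 = -34757/3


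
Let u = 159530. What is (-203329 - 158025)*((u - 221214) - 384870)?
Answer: 161364074116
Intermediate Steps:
(-203329 - 158025)*((u - 221214) - 384870) = (-203329 - 158025)*((159530 - 221214) - 384870) = -361354*(-61684 - 384870) = -361354*(-446554) = 161364074116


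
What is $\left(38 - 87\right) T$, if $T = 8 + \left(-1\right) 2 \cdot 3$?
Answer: $-98$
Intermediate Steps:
$T = 2$ ($T = 8 - 6 = 2$)
$\left(38 - 87\right) T = \left(38 - 87\right) 2 = \left(-49\right) 2 = -98$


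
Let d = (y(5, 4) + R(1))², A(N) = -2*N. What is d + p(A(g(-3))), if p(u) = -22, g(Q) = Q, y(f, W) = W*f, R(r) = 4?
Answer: 554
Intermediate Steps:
A(N) = -2*N
d = 576 (d = (4*5 + 4)² = (20 + 4)² = 24² = 576)
d + p(A(g(-3))) = 576 - 22 = 554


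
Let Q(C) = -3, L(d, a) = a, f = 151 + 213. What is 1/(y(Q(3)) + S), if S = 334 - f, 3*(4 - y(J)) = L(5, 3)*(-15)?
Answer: -1/11 ≈ -0.090909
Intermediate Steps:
f = 364
y(J) = 19 (y(J) = 4 - (-15) = 4 - 1/3*(-45) = 4 + 15 = 19)
S = -30 (S = 334 - 1*364 = 334 - 364 = -30)
1/(y(Q(3)) + S) = 1/(19 - 30) = 1/(-11) = -1/11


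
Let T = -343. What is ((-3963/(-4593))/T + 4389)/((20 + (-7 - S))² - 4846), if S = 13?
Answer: -1152403708/1272397259 ≈ -0.90569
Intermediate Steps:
((-3963/(-4593))/T + 4389)/((20 + (-7 - S))² - 4846) = (-3963/(-4593)/(-343) + 4389)/((20 + (-7 - 1*13))² - 4846) = (-3963*(-1/4593)*(-1/343) + 4389)/((20 + (-7 - 13))² - 4846) = ((1321/1531)*(-1/343) + 4389)/((20 - 20)² - 4846) = (-1321/525133 + 4389)/(0² - 4846) = 2304807416/(525133*(0 - 4846)) = (2304807416/525133)/(-4846) = (2304807416/525133)*(-1/4846) = -1152403708/1272397259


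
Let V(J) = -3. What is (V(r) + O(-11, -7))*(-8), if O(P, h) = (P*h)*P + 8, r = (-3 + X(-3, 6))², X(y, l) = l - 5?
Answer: 6736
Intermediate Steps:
X(y, l) = -5 + l
r = 4 (r = (-3 + (-5 + 6))² = (-3 + 1)² = (-2)² = 4)
O(P, h) = 8 + h*P² (O(P, h) = h*P² + 8 = 8 + h*P²)
(V(r) + O(-11, -7))*(-8) = (-3 + (8 - 7*(-11)²))*(-8) = (-3 + (8 - 7*121))*(-8) = (-3 + (8 - 847))*(-8) = (-3 - 839)*(-8) = -842*(-8) = 6736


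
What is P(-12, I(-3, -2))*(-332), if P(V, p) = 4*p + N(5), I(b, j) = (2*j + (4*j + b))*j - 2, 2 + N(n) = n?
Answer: -38180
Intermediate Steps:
N(n) = -2 + n
I(b, j) = -2 + j*(b + 6*j) (I(b, j) = (2*j + (b + 4*j))*j - 2 = (b + 6*j)*j - 2 = j*(b + 6*j) - 2 = -2 + j*(b + 6*j))
P(V, p) = 3 + 4*p (P(V, p) = 4*p + (-2 + 5) = 4*p + 3 = 3 + 4*p)
P(-12, I(-3, -2))*(-332) = (3 + 4*(-2 + 6*(-2)² - 3*(-2)))*(-332) = (3 + 4*(-2 + 6*4 + 6))*(-332) = (3 + 4*(-2 + 24 + 6))*(-332) = (3 + 4*28)*(-332) = (3 + 112)*(-332) = 115*(-332) = -38180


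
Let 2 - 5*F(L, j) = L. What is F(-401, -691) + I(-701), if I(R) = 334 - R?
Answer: 5578/5 ≈ 1115.6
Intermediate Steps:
F(L, j) = ⅖ - L/5
F(-401, -691) + I(-701) = (⅖ - ⅕*(-401)) + (334 - 1*(-701)) = (⅖ + 401/5) + (334 + 701) = 403/5 + 1035 = 5578/5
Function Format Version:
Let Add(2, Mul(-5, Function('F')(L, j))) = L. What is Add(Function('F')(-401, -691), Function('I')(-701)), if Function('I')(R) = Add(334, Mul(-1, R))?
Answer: Rational(5578, 5) ≈ 1115.6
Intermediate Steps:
Function('F')(L, j) = Add(Rational(2, 5), Mul(Rational(-1, 5), L))
Add(Function('F')(-401, -691), Function('I')(-701)) = Add(Add(Rational(2, 5), Mul(Rational(-1, 5), -401)), Add(334, Mul(-1, -701))) = Add(Add(Rational(2, 5), Rational(401, 5)), Add(334, 701)) = Add(Rational(403, 5), 1035) = Rational(5578, 5)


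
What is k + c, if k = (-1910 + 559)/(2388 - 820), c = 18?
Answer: 3839/224 ≈ 17.138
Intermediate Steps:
k = -193/224 (k = -1351/1568 = -1351*1/1568 = -193/224 ≈ -0.86161)
k + c = -193/224 + 18 = 3839/224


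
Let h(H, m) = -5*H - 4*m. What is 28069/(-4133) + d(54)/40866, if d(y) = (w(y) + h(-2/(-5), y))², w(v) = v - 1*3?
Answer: -1031802517/168899178 ≈ -6.1090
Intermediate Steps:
w(v) = -3 + v (w(v) = v - 3 = -3 + v)
d(y) = (-5 - 3*y)² (d(y) = ((-3 + y) + (-(-10)/(-5) - 4*y))² = ((-3 + y) + (-(-10)*(-1)/5 - 4*y))² = ((-3 + y) + (-5*⅖ - 4*y))² = ((-3 + y) + (-2 - 4*y))² = (-5 - 3*y)²)
28069/(-4133) + d(54)/40866 = 28069/(-4133) + (5 + 3*54)²/40866 = 28069*(-1/4133) + (5 + 162)²*(1/40866) = -28069/4133 + 167²*(1/40866) = -28069/4133 + 27889*(1/40866) = -28069/4133 + 27889/40866 = -1031802517/168899178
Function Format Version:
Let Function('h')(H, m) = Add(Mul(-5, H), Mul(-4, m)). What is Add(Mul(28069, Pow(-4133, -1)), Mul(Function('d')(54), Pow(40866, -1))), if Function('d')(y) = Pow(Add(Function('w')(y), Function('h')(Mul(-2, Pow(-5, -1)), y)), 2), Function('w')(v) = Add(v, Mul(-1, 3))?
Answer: Rational(-1031802517, 168899178) ≈ -6.1090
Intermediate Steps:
Function('w')(v) = Add(-3, v) (Function('w')(v) = Add(v, -3) = Add(-3, v))
Function('d')(y) = Pow(Add(-5, Mul(-3, y)), 2) (Function('d')(y) = Pow(Add(Add(-3, y), Add(Mul(-5, Mul(-2, Pow(-5, -1))), Mul(-4, y))), 2) = Pow(Add(Add(-3, y), Add(Mul(-5, Mul(-2, Rational(-1, 5))), Mul(-4, y))), 2) = Pow(Add(Add(-3, y), Add(Mul(-5, Rational(2, 5)), Mul(-4, y))), 2) = Pow(Add(Add(-3, y), Add(-2, Mul(-4, y))), 2) = Pow(Add(-5, Mul(-3, y)), 2))
Add(Mul(28069, Pow(-4133, -1)), Mul(Function('d')(54), Pow(40866, -1))) = Add(Mul(28069, Pow(-4133, -1)), Mul(Pow(Add(5, Mul(3, 54)), 2), Pow(40866, -1))) = Add(Mul(28069, Rational(-1, 4133)), Mul(Pow(Add(5, 162), 2), Rational(1, 40866))) = Add(Rational(-28069, 4133), Mul(Pow(167, 2), Rational(1, 40866))) = Add(Rational(-28069, 4133), Mul(27889, Rational(1, 40866))) = Add(Rational(-28069, 4133), Rational(27889, 40866)) = Rational(-1031802517, 168899178)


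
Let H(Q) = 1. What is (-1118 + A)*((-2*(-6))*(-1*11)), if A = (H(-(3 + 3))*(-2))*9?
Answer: 149952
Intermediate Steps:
A = -18 (A = (1*(-2))*9 = -2*9 = -18)
(-1118 + A)*((-2*(-6))*(-1*11)) = (-1118 - 18)*((-2*(-6))*(-1*11)) = -13632*(-11) = -1136*(-132) = 149952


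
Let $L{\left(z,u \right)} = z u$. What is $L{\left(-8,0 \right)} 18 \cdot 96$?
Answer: $0$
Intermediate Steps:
$L{\left(z,u \right)} = u z$
$L{\left(-8,0 \right)} 18 \cdot 96 = 0 \left(-8\right) 18 \cdot 96 = 0 \cdot 18 \cdot 96 = 0 \cdot 96 = 0$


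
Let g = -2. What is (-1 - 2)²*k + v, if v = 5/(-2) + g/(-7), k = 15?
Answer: 1859/14 ≈ 132.79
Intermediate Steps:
v = -31/14 (v = 5/(-2) - 2/(-7) = 5*(-½) - 2*(-⅐) = -5/2 + 2/7 = -31/14 ≈ -2.2143)
(-1 - 2)²*k + v = (-1 - 2)²*15 - 31/14 = (-3)²*15 - 31/14 = 9*15 - 31/14 = 135 - 31/14 = 1859/14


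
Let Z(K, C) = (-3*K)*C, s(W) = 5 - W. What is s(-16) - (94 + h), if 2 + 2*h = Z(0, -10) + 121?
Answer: -265/2 ≈ -132.50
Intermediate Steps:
Z(K, C) = -3*C*K
h = 119/2 (h = -1 + (-3*(-10)*0 + 121)/2 = -1 + (0 + 121)/2 = -1 + (½)*121 = -1 + 121/2 = 119/2 ≈ 59.500)
s(-16) - (94 + h) = (5 - 1*(-16)) - (94 + 119/2) = (5 + 16) - 1*307/2 = 21 - 307/2 = -265/2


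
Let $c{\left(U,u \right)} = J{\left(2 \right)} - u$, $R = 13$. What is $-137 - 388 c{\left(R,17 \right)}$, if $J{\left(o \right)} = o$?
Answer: $5683$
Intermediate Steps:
$c{\left(U,u \right)} = 2 - u$
$-137 - 388 c{\left(R,17 \right)} = -137 - 388 \left(2 - 17\right) = -137 - -5820 = -137 + 5820 = 5683$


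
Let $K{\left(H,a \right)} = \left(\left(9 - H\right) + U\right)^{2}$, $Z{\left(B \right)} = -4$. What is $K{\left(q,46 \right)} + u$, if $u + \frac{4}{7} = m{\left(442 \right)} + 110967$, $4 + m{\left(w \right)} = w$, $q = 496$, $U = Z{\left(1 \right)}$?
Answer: $\frac{2467398}{7} \approx 3.5249 \cdot 10^{5}$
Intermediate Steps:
$U = -4$
$m{\left(w \right)} = -4 + w$
$K{\left(H,a \right)} = \left(5 - H\right)^{2}$ ($K{\left(H,a \right)} = \left(\left(9 - H\right) - 4\right)^{2} = \left(5 - H\right)^{2}$)
$u = \frac{779831}{7}$ ($u = - \frac{4}{7} + \left(\left(-4 + 442\right) + 110967\right) = - \frac{4}{7} + \left(438 + 110967\right) = - \frac{4}{7} + 111405 = \frac{779831}{7} \approx 1.114 \cdot 10^{5}$)
$K{\left(q,46 \right)} + u = \left(-5 + 496\right)^{2} + \frac{779831}{7} = 491^{2} + \frac{779831}{7} = 241081 + \frac{779831}{7} = \frac{2467398}{7}$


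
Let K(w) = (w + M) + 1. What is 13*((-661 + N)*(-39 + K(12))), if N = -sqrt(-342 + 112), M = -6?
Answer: 274976 + 416*I*sqrt(230) ≈ 2.7498e+5 + 6309.0*I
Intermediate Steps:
N = -I*sqrt(230) (N = -sqrt(-230) = -I*sqrt(230) ≈ -15.166*I)
K(w) = -5 + w (K(w) = (w - 6) + 1 = (-6 + w) + 1 = -5 + w)
13*((-661 + N)*(-39 + K(12))) = 13*((-661 - I*sqrt(230))*(-39 + (-5 + 12))) = 13*((-661 - I*sqrt(230))*(-39 + 7)) = 13*((-661 - I*sqrt(230))*(-32)) = 13*(21152 + 32*I*sqrt(230)) = 274976 + 416*I*sqrt(230)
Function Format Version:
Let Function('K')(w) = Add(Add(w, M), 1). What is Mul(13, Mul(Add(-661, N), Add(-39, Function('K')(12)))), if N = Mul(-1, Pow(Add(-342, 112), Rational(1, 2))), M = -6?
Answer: Add(274976, Mul(416, I, Pow(230, Rational(1, 2)))) ≈ Add(2.7498e+5, Mul(6309.0, I))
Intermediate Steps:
N = Mul(-1, I, Pow(230, Rational(1, 2))) (N = Mul(-1, Pow(-230, Rational(1, 2))) = Mul(-1, Mul(I, Pow(230, Rational(1, 2)))) = Mul(-1, I, Pow(230, Rational(1, 2))) ≈ Mul(-15.166, I))
Function('K')(w) = Add(-5, w) (Function('K')(w) = Add(Add(w, -6), 1) = Add(Add(-6, w), 1) = Add(-5, w))
Mul(13, Mul(Add(-661, N), Add(-39, Function('K')(12)))) = Mul(13, Mul(Add(-661, Mul(-1, I, Pow(230, Rational(1, 2)))), Add(-39, Add(-5, 12)))) = Mul(13, Mul(Add(-661, Mul(-1, I, Pow(230, Rational(1, 2)))), Add(-39, 7))) = Mul(13, Mul(Add(-661, Mul(-1, I, Pow(230, Rational(1, 2)))), -32)) = Mul(13, Add(21152, Mul(32, I, Pow(230, Rational(1, 2))))) = Add(274976, Mul(416, I, Pow(230, Rational(1, 2))))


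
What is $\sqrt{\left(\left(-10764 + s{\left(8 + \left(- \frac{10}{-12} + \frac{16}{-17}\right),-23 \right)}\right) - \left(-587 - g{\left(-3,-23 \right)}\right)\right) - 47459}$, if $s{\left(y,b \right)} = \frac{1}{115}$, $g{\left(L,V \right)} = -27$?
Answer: $\frac{2 i \sqrt{190648265}}{115} \approx 240.13 i$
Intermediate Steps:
$s{\left(y,b \right)} = \frac{1}{115}$
$\sqrt{\left(\left(-10764 + s{\left(8 + \left(- \frac{10}{-12} + \frac{16}{-17}\right),-23 \right)}\right) - \left(-587 - g{\left(-3,-23 \right)}\right)\right) - 47459} = \sqrt{\left(\left(-10764 + \frac{1}{115}\right) + \left(\left(-27 + 1280\right) - 693\right)\right) - 47459} = \sqrt{\left(- \frac{1237859}{115} + \left(1253 - 693\right)\right) - 47459} = \sqrt{\left(- \frac{1237859}{115} + 560\right) - 47459} = \sqrt{- \frac{1173459}{115} - 47459} = \sqrt{- \frac{6631244}{115}} = \frac{2 i \sqrt{190648265}}{115}$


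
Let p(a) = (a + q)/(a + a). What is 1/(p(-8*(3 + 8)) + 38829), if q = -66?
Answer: 8/310639 ≈ 2.5753e-5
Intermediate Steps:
p(a) = (-66 + a)/(2*a) (p(a) = (a - 66)/(a + a) = (-66 + a)/((2*a)) = (-66 + a)*(1/(2*a)) = (-66 + a)/(2*a))
1/(p(-8*(3 + 8)) + 38829) = 1/((-66 - 8*(3 + 8))/(2*((-8*(3 + 8)))) + 38829) = 1/((-66 - 8*11)/(2*((-8*11))) + 38829) = 1/((½)*(-66 - 88)/(-88) + 38829) = 1/((½)*(-1/88)*(-154) + 38829) = 1/(7/8 + 38829) = 1/(310639/8) = 8/310639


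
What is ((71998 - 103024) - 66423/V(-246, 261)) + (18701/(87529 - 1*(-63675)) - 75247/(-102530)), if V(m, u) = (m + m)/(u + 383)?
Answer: 17771570987661919/317810395460 ≈ 55919.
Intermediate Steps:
V(m, u) = 2*m/(383 + u) (V(m, u) = (2*m)/(383 + u) = 2*m/(383 + u))
((71998 - 103024) - 66423/V(-246, 261)) + (18701/(87529 - 1*(-63675)) - 75247/(-102530)) = ((71998 - 103024) - 66423/(2*(-246)/(383 + 261))) + (18701/(87529 - 1*(-63675)) - 75247/(-102530)) = (-31026 - 66423/(2*(-246)/644)) + (18701/(87529 + 63675) - 75247*(-1/102530)) = (-31026 - 66423/(2*(-246)*(1/644))) + (18701/151204 + 75247/102530) = (-31026 - 66423/(-123/161)) + (18701*(1/151204) + 75247/102530) = (-31026 - 66423*(-161/123)) + (18701/151204 + 75247/102530) = (-31026 + 3564701/41) + 6647530459/7751473060 = 2292635/41 + 6647530459/7751473060 = 17771570987661919/317810395460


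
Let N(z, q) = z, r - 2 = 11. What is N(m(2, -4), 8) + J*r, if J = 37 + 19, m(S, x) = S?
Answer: 730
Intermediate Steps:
r = 13 (r = 2 + 11 = 13)
J = 56
N(m(2, -4), 8) + J*r = 2 + 56*13 = 2 + 728 = 730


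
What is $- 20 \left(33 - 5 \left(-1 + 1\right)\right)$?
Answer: $-660$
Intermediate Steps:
$- 20 \left(33 - 5 \left(-1 + 1\right)\right) = - 20 \left(33 - 0\right) = - 20 \left(33 + 0\right) = \left(-20\right) 33 = -660$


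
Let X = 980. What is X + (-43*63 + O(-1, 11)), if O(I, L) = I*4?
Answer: -1733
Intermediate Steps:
O(I, L) = 4*I
X + (-43*63 + O(-1, 11)) = 980 + (-43*63 + 4*(-1)) = 980 + (-2709 - 4) = 980 - 2713 = -1733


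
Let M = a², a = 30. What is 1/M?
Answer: 1/900 ≈ 0.0011111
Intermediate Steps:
M = 900 (M = 30² = 900)
1/M = 1/900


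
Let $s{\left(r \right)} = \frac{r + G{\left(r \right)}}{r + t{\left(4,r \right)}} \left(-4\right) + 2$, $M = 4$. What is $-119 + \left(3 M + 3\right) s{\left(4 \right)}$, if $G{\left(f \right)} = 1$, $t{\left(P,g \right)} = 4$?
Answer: $- \frac{253}{2} \approx -126.5$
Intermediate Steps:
$s{\left(r \right)} = 2 - \frac{4 \left(1 + r\right)}{4 + r}$ ($s{\left(r \right)} = \frac{r + 1}{r + 4} \left(-4\right) + 2 = \frac{1 + r}{4 + r} \left(-4\right) + 2 = - \frac{4 \left(1 + r\right)}{4 + r} + 2 = 2 - \frac{4 \left(1 + r\right)}{4 + r}$)
$-119 + \left(3 M + 3\right) s{\left(4 \right)} = -119 + \left(3 \cdot 4 + 3\right) \frac{2 \left(2 - 4\right)}{4 + 4} = -119 + \left(12 + 3\right) \frac{2 \left(2 - 4\right)}{8} = -119 + 15 \cdot 2 \cdot \frac{1}{8} \left(-2\right) = -119 + 15 \left(- \frac{1}{2}\right) = -119 - \frac{15}{2} = - \frac{253}{2}$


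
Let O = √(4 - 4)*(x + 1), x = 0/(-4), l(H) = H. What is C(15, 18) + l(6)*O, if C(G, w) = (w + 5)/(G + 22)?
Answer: 23/37 ≈ 0.62162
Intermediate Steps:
x = 0 (x = 0*(-¼) = 0)
O = 0 (O = √(4 - 4)*(0 + 1) = √0*1 = 0*1 = 0)
C(G, w) = (5 + w)/(22 + G)
C(15, 18) + l(6)*O = (5 + 18)/(22 + 15) + 6*0 = 23/37 + 0 = 23/37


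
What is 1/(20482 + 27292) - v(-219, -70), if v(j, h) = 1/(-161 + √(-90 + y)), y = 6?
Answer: 1102517/177480410 + 2*I*√21/26005 ≈ 0.006212 + 0.00035244*I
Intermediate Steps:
v(j, h) = 1/(-161 + 2*I*√21) (v(j, h) = 1/(-161 + √(-90 + 6)) = 1/(-161 + √(-84)) = 1/(-161 + 2*I*√21))
1/(20482 + 27292) - v(-219, -70) = 1/(20482 + 27292) - (-23/3715 - 2*I*√21/26005) = 1/47774 + (23/3715 + 2*I*√21/26005) = 1102517/177480410 + 2*I*√21/26005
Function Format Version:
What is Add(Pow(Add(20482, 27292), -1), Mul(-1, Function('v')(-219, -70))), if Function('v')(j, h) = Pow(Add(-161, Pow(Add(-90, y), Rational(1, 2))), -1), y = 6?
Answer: Add(Rational(1102517, 177480410), Mul(Rational(2, 26005), I, Pow(21, Rational(1, 2)))) ≈ Add(0.0062120, Mul(0.00035244, I))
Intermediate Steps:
Function('v')(j, h) = Pow(Add(-161, Mul(2, I, Pow(21, Rational(1, 2)))), -1) (Function('v')(j, h) = Pow(Add(-161, Pow(Add(-90, 6), Rational(1, 2))), -1) = Pow(Add(-161, Pow(-84, Rational(1, 2))), -1) = Pow(Add(-161, Mul(2, I, Pow(21, Rational(1, 2)))), -1))
Add(Pow(Add(20482, 27292), -1), Mul(-1, Function('v')(-219, -70))) = Add(Pow(Add(20482, 27292), -1), Mul(-1, Add(Rational(-23, 3715), Mul(Rational(-2, 26005), I, Pow(21, Rational(1, 2)))))) = Add(Pow(47774, -1), Add(Rational(23, 3715), Mul(Rational(2, 26005), I, Pow(21, Rational(1, 2))))) = Add(Rational(1, 47774), Add(Rational(23, 3715), Mul(Rational(2, 26005), I, Pow(21, Rational(1, 2))))) = Add(Rational(1102517, 177480410), Mul(Rational(2, 26005), I, Pow(21, Rational(1, 2))))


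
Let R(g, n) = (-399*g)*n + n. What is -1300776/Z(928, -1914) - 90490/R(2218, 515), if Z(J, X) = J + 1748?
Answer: -9880803519260/20327128589 ≈ -486.09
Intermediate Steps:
R(g, n) = n - 399*g*n (R(g, n) = -399*g*n + n = n - 399*g*n)
Z(J, X) = 1748 + J
-1300776/Z(928, -1914) - 90490/R(2218, 515) = -1300776/(1748 + 928) - 90490*1/(515*(1 - 399*2218)) = -1300776/2676 - 90490*1/(515*(1 - 884982)) = -1300776*1/2676 - 90490/(515*(-884981)) = -108398/223 - 90490/(-455765215) = -108398/223 - 90490*(-1/455765215) = -108398/223 + 18098/91153043 = -9880803519260/20327128589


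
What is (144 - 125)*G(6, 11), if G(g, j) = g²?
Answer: 684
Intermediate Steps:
(144 - 125)*G(6, 11) = (144 - 125)*6² = 19*36 = 684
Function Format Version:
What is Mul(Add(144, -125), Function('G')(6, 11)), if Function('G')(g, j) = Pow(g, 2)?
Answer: 684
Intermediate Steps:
Mul(Add(144, -125), Function('G')(6, 11)) = Mul(Add(144, -125), Pow(6, 2)) = Mul(19, 36) = 684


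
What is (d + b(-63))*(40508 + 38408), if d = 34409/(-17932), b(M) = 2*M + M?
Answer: -67543356053/4483 ≈ -1.5067e+7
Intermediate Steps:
b(M) = 3*M
d = -34409/17932 (d = 34409*(-1/17932) = -34409/17932 ≈ -1.9189)
(d + b(-63))*(40508 + 38408) = (-34409/17932 + 3*(-63))*(40508 + 38408) = (-34409/17932 - 189)*78916 = -3423557/17932*78916 = -67543356053/4483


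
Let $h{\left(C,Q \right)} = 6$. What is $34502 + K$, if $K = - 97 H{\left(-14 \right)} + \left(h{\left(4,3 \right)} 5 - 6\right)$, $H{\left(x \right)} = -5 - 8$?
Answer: $35787$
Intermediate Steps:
$H{\left(x \right)} = -13$
$K = 1285$ ($K = \left(-97\right) \left(-13\right) + \left(6 \cdot 5 - 6\right) = 1261 + \left(30 - 6\right) = 1261 + 24 = 1285$)
$34502 + K = 34502 + 1285 = 35787$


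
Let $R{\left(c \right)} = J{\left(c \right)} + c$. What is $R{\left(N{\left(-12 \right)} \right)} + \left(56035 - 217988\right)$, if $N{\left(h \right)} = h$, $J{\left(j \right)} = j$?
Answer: $-161977$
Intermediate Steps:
$R{\left(c \right)} = 2 c$ ($R{\left(c \right)} = c + c = 2 c$)
$R{\left(N{\left(-12 \right)} \right)} + \left(56035 - 217988\right) = 2 \left(-12\right) + \left(56035 - 217988\right) = -24 + \left(56035 - 217988\right) = -24 - 161953 = -161977$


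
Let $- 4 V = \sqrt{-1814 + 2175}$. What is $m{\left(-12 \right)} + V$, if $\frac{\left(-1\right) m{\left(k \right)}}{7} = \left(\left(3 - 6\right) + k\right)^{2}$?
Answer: $- \frac{6319}{4} \approx -1579.8$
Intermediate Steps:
$m{\left(k \right)} = - 7 \left(-3 + k\right)^{2}$ ($m{\left(k \right)} = - 7 \left(\left(3 - 6\right) + k\right)^{2} = - 7 \left(-3 + k\right)^{2}$)
$V = - \frac{19}{4}$ ($V = - \frac{\sqrt{-1814 + 2175}}{4} = - \frac{\sqrt{361}}{4} = \left(- \frac{1}{4}\right) 19 = - \frac{19}{4} \approx -4.75$)
$m{\left(-12 \right)} + V = - 7 \left(-3 - 12\right)^{2} - \frac{19}{4} = - 7 \left(-15\right)^{2} - \frac{19}{4} = \left(-7\right) 225 - \frac{19}{4} = -1575 - \frac{19}{4} = - \frac{6319}{4}$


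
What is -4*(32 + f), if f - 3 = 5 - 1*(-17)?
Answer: -228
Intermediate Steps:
f = 25 (f = 3 + (5 - 1*(-17)) = 3 + (5 + 17) = 3 + 22 = 25)
-4*(32 + f) = -4*(32 + 25) = -4*57 = -228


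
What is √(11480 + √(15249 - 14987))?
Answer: √(11480 + √262) ≈ 107.22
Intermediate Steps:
√(11480 + √(15249 - 14987)) = √(11480 + √262)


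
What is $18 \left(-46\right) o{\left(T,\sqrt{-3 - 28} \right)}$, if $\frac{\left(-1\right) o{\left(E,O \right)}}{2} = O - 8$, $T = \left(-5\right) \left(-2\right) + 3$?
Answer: $-13248 + 1656 i \sqrt{31} \approx -13248.0 + 9220.2 i$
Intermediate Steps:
$T = 13$ ($T = 10 + 3 = 13$)
$o{\left(E,O \right)} = 16 - 2 O$ ($o{\left(E,O \right)} = - 2 \left(O - 8\right) = - 2 \left(-8 + O\right) = 16 - 2 O$)
$18 \left(-46\right) o{\left(T,\sqrt{-3 - 28} \right)} = 18 \left(-46\right) \left(16 - 2 \sqrt{-3 - 28}\right) = - 828 \left(16 - 2 \sqrt{-31}\right) = - 828 \left(16 - 2 i \sqrt{31}\right) = -13248 + 1656 i \sqrt{31}$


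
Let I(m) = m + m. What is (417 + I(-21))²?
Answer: 140625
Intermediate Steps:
I(m) = 2*m
(417 + I(-21))² = (417 + 2*(-21))² = (417 - 42)² = 375² = 140625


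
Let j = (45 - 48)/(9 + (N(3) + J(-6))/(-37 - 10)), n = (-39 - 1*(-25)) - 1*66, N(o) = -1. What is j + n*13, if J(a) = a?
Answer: -447341/430 ≈ -1040.3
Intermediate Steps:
n = -80 (n = (-39 + 25) - 66 = -14 - 66 = -80)
j = -141/430 (j = (45 - 48)/(9 + (-1 - 6)/(-37 - 10)) = -3/(9 - 7/(-47)) = -3/(9 - 7*(-1/47)) = -3/(9 + 7/47) = -3/430/47 = -3*47/430 = -141/430 ≈ -0.32791)
j + n*13 = -141/430 - 80*13 = -141/430 - 1040 = -447341/430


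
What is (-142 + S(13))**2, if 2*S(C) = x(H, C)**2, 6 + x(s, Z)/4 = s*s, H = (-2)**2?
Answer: 432964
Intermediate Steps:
H = 4
x(s, Z) = -24 + 4*s**2 (x(s, Z) = -24 + 4*(s*s) = -24 + 4*s**2)
S(C) = 800 (S(C) = (-24 + 4*4**2)**2/2 = (-24 + 4*16)**2/2 = (-24 + 64)**2/2 = (1/2)*40**2 = (1/2)*1600 = 800)
(-142 + S(13))**2 = (-142 + 800)**2 = 658**2 = 432964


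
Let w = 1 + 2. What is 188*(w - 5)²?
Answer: 752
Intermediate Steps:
w = 3
188*(w - 5)² = 188*(3 - 5)² = 188*(-2)² = 188*4 = 752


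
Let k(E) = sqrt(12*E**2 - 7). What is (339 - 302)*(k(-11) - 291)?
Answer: -10767 + 629*sqrt(5) ≈ -9360.5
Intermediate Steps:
k(E) = sqrt(-7 + 12*E**2)
(339 - 302)*(k(-11) - 291) = (339 - 302)*(sqrt(-7 + 12*(-11)**2) - 291) = 37*(sqrt(-7 + 12*121) - 291) = 37*(sqrt(-7 + 1452) - 291) = 37*(sqrt(1445) - 291) = 37*(17*sqrt(5) - 291) = 37*(-291 + 17*sqrt(5)) = -10767 + 629*sqrt(5)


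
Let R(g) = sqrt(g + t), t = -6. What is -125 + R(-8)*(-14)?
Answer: -125 - 14*I*sqrt(14) ≈ -125.0 - 52.383*I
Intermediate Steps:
R(g) = sqrt(-6 + g) (R(g) = sqrt(g - 6) = sqrt(-6 + g))
-125 + R(-8)*(-14) = -125 + sqrt(-6 - 8)*(-14) = -125 + sqrt(-14)*(-14) = -125 + (I*sqrt(14))*(-14) = -125 - 14*I*sqrt(14)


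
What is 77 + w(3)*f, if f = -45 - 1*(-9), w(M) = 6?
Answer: -139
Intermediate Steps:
f = -36 (f = -45 + 9 = -36)
77 + w(3)*f = 77 + 6*(-36) = 77 - 216 = -139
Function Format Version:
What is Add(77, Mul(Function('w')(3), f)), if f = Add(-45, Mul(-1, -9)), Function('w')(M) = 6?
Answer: -139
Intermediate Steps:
f = -36 (f = Add(-45, 9) = -36)
Add(77, Mul(Function('w')(3), f)) = Add(77, Mul(6, -36)) = Add(77, -216) = -139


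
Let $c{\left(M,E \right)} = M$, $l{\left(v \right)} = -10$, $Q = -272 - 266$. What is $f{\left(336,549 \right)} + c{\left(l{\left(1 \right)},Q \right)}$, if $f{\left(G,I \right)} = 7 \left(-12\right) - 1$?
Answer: $-95$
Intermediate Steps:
$f{\left(G,I \right)} = -85$ ($f{\left(G,I \right)} = -84 - 1 = -85$)
$Q = -538$
$f{\left(336,549 \right)} + c{\left(l{\left(1 \right)},Q \right)} = -85 - 10 = -95$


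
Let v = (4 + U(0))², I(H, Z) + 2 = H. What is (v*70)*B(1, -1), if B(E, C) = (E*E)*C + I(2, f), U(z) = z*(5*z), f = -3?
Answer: -1120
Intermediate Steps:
I(H, Z) = -2 + H
U(z) = 5*z²
B(E, C) = C*E² (B(E, C) = (E*E)*C + (-2 + 2) = E²*C + 0 = C*E² + 0 = C*E²)
v = 16 (v = (4 + 5*0²)² = (4 + 5*0)² = (4 + 0)² = 4² = 16)
(v*70)*B(1, -1) = (16*70)*(-1*1²) = 1120*(-1*1) = 1120*(-1) = -1120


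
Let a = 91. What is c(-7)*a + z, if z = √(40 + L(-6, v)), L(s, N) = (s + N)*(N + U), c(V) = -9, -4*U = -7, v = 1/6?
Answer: -819 + 5*√166/12 ≈ -813.63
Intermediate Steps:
v = ⅙ ≈ 0.16667
U = 7/4 (U = -¼*(-7) = 7/4 ≈ 1.7500)
L(s, N) = (7/4 + N)*(N + s) (L(s, N) = (s + N)*(N + 7/4) = (N + s)*(7/4 + N) = (7/4 + N)*(N + s))
z = 5*√166/12 (z = √(40 + ((⅙)² + (7/4)*(⅙) + (7/4)*(-6) + (⅙)*(-6))) = √(40 + (1/36 + 7/24 - 21/2 - 1)) = √(40 - 805/72) = √(2075/72) = 5*√166/12 ≈ 5.3684)
c(-7)*a + z = -9*91 + 5*√166/12 = -819 + 5*√166/12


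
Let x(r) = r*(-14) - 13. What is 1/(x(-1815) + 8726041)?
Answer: 1/8751438 ≈ 1.1427e-7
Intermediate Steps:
x(r) = -13 - 14*r (x(r) = -14*r - 13 = -13 - 14*r)
1/(x(-1815) + 8726041) = 1/((-13 - 14*(-1815)) + 8726041) = 1/((-13 + 25410) + 8726041) = 1/(25397 + 8726041) = 1/8751438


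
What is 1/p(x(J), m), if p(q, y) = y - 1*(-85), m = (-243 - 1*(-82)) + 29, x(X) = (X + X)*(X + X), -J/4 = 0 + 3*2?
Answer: -1/47 ≈ -0.021277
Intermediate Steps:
J = -24 (J = -4*(0 + 3*2) = -4*(0 + 6) = -4*6 = -24)
x(X) = 4*X² (x(X) = (2*X)*(2*X) = 4*X²)
m = -132 (m = (-243 + 82) + 29 = -161 + 29 = -132)
p(q, y) = 85 + y (p(q, y) = y + 85 = 85 + y)
1/p(x(J), m) = 1/(85 - 132) = 1/(-47) = -1/47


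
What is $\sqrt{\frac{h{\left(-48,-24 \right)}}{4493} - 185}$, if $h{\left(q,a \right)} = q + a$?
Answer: $\frac{i \sqrt{3734927561}}{4493} \approx 13.602 i$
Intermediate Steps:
$h{\left(q,a \right)} = a + q$
$\sqrt{\frac{h{\left(-48,-24 \right)}}{4493} - 185} = \sqrt{\frac{-24 - 48}{4493} - 185} = \sqrt{\left(-72\right) \frac{1}{4493} - 185} = \sqrt{- \frac{72}{4493} - 185} = \sqrt{- \frac{831277}{4493}} = \frac{i \sqrt{3734927561}}{4493}$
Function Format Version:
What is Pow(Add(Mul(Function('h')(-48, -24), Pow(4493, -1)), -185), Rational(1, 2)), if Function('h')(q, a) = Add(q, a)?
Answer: Mul(Rational(1, 4493), I, Pow(3734927561, Rational(1, 2))) ≈ Mul(13.602, I)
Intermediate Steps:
Function('h')(q, a) = Add(a, q)
Pow(Add(Mul(Function('h')(-48, -24), Pow(4493, -1)), -185), Rational(1, 2)) = Pow(Add(Mul(Add(-24, -48), Pow(4493, -1)), -185), Rational(1, 2)) = Pow(Add(Mul(-72, Rational(1, 4493)), -185), Rational(1, 2)) = Pow(Add(Rational(-72, 4493), -185), Rational(1, 2)) = Pow(Rational(-831277, 4493), Rational(1, 2)) = Mul(Rational(1, 4493), I, Pow(3734927561, Rational(1, 2)))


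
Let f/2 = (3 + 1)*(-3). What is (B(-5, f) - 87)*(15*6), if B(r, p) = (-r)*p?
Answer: -18630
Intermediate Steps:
f = -24 (f = 2*((3 + 1)*(-3)) = 2*(4*(-3)) = 2*(-12) = -24)
B(r, p) = -p*r
(B(-5, f) - 87)*(15*6) = (-1*(-24)*(-5) - 87)*(15*6) = (-120 - 87)*90 = -207*90 = -18630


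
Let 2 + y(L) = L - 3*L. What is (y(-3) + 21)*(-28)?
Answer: -700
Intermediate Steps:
y(L) = -2 - 2*L (y(L) = -2 + (L - 3*L) = -2 - 2*L)
(y(-3) + 21)*(-28) = ((-2 - 2*(-3)) + 21)*(-28) = ((-2 + 6) + 21)*(-28) = (4 + 21)*(-28) = 25*(-28) = -700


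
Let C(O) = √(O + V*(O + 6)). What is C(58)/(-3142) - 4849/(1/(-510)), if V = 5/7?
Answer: 2472990 - 11*√42/21994 ≈ 2.4730e+6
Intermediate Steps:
V = 5/7 (V = 5*(⅐) = 5/7 ≈ 0.71429)
C(O) = √(30/7 + 12*O/7) (C(O) = √(O + 5*(O + 6)/7) = √(O + 5*(6 + O)/7) = √(O + (30/7 + 5*O/7)) = √(30/7 + 12*O/7))
C(58)/(-3142) - 4849/(1/(-510)) = (√(210 + 84*58)/7)/(-3142) - 4849/(1/(-510)) = (√(210 + 4872)/7)*(-1/3142) - 4849/(-1/510) = (√5082/7)*(-1/3142) - 4849*(-510) = ((11*√42)/7)*(-1/3142) + 2472990 = (11*√42/7)*(-1/3142) + 2472990 = -11*√42/21994 + 2472990 = 2472990 - 11*√42/21994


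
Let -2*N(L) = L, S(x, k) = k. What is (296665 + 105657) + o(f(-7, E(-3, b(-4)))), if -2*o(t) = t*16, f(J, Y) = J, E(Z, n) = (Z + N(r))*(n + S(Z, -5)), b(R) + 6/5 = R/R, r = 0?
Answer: 402378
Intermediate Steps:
N(L) = -L/2
b(R) = -⅕ (b(R) = -6/5 + R/R = -6/5 + 1 = -⅕)
E(Z, n) = Z*(-5 + n) (E(Z, n) = (Z - ½*0)*(n - 5) = (Z + 0)*(-5 + n) = Z*(-5 + n))
o(t) = -8*t (o(t) = -t*16/2 = -8*t)
(296665 + 105657) + o(f(-7, E(-3, b(-4)))) = (296665 + 105657) - 8*(-7) = 402322 + 56 = 402378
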